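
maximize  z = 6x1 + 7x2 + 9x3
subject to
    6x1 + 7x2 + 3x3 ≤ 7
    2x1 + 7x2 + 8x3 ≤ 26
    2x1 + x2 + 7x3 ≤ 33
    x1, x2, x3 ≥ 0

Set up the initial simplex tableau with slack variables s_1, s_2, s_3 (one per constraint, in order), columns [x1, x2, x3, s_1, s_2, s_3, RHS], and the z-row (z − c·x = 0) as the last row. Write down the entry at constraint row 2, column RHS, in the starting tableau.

The RHS of constraint 2 is b_2 = 26.

26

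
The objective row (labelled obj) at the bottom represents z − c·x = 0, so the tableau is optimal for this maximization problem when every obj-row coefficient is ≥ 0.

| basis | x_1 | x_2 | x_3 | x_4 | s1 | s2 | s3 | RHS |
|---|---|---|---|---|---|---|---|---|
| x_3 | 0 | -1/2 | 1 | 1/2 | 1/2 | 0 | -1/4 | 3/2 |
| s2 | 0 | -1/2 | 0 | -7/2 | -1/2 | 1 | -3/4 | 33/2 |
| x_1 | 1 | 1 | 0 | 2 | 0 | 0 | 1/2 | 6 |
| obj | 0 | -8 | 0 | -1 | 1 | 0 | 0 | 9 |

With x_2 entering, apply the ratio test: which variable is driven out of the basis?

x_1

Column x_2 entries and ratios — x_3: -1/2 ≤ 0, skip; s2: -1/2 ≤ 0, skip; x_1: 6/1 = 6.
Smallest ratio is 6 in the row of x_1, so x_1 leaves.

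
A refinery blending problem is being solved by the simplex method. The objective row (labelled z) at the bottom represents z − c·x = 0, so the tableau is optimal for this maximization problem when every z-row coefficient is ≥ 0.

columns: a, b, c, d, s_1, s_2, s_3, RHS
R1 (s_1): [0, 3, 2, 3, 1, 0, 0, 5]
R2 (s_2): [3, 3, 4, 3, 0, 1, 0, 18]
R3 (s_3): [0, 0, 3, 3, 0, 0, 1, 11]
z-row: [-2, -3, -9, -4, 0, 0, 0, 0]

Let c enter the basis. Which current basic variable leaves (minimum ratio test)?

s_1

Column c entries and ratios — s_1: 5/2 = 5/2; s_2: 18/4 = 9/2; s_3: 11/3 = 11/3.
Smallest ratio is 5/2 in the row of s_1, so s_1 leaves.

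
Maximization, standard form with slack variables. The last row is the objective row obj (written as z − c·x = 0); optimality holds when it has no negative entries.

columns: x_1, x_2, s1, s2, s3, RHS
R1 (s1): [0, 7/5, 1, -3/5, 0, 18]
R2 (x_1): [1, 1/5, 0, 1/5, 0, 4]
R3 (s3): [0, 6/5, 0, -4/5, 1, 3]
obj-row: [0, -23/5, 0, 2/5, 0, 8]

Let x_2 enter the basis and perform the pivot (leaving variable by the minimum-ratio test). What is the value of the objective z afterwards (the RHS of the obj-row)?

39/2

Ratio test on column x_2 — row 1: 18/(7/5) = 90/7; row 2: 4/(1/5) = 20; row 3: 3/(6/5) = 5/2. Minimum is 5/2 at row 3 (s3 leaves); pivot element 6/5.
Pivot on row 3; the obj-row RHS becomes 8 − (-23/5)·(5/2) = 39/2.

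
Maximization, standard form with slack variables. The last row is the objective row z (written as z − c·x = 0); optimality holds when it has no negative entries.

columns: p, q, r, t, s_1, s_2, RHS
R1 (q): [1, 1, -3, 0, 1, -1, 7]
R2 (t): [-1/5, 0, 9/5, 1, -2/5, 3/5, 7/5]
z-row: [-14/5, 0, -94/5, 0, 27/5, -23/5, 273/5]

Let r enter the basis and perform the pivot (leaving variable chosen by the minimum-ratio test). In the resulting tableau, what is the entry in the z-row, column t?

94/9

Ratio test on column r — row 1: entry -3 ≤ 0; row 2: (7/5)/(9/5) = 7/9. Minimum is 7/9 at row 2 (t leaves); pivot element 9/5.
Divide row 2 by 9/5; eliminate column r from the other rows.
z-row update in column t: 0 − (-94/5)·(5/9) = 94/9.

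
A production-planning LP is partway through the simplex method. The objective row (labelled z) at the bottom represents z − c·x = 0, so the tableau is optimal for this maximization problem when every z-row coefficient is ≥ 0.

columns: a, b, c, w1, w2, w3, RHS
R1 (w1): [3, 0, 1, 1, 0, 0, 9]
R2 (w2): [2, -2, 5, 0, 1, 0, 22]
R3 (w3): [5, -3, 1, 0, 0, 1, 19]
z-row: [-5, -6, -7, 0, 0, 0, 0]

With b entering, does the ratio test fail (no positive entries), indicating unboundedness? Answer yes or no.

Every constraint-row entry in column b is ≤ 0, so increasing b is unbounded.

yes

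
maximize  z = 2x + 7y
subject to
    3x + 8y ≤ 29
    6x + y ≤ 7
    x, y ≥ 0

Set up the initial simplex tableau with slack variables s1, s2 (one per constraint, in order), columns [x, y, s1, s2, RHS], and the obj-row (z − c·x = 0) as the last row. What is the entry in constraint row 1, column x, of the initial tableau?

Constraint 1 has coefficient 3 on x.

3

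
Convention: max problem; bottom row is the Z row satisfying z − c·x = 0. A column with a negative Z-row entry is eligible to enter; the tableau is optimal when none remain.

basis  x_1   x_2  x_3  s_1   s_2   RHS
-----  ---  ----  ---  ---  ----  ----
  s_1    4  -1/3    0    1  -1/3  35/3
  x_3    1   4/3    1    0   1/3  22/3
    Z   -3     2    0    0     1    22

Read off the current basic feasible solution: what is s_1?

35/3

s_1 is basic (row 1); its value is the RHS of that row, 35/3.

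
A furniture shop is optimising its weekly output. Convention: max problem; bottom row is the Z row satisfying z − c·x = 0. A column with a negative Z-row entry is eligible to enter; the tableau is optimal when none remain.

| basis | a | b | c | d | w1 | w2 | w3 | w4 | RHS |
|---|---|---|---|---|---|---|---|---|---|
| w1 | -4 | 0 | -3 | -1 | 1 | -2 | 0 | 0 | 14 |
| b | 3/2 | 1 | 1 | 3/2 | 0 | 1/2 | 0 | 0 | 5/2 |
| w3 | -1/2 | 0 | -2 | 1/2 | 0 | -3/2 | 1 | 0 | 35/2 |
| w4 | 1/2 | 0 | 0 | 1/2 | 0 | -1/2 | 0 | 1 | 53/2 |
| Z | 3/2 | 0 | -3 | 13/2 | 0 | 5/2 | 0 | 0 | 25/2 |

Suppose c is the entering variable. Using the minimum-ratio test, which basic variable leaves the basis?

b

Column c entries and ratios — w1: -3 ≤ 0, skip; b: (5/2)/1 = 5/2; w3: -2 ≤ 0, skip; w4: 0 ≤ 0, skip.
Smallest ratio is 5/2 in the row of b, so b leaves.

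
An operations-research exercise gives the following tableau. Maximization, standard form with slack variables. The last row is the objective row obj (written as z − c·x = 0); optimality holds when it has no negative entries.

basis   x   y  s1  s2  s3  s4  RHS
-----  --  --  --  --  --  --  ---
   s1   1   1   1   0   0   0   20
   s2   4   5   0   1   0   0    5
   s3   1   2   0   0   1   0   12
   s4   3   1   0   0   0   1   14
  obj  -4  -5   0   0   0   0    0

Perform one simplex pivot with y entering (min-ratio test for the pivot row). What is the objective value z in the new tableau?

5

Ratio test on column y — row 1: 20/1 = 20; row 2: 5/5 = 1; row 3: 12/2 = 6; row 4: 14/1 = 14. Minimum is 1 at row 2 (s2 leaves); pivot element 5.
Pivot on row 2; the obj-row RHS becomes 0 − (-5)·1 = 5.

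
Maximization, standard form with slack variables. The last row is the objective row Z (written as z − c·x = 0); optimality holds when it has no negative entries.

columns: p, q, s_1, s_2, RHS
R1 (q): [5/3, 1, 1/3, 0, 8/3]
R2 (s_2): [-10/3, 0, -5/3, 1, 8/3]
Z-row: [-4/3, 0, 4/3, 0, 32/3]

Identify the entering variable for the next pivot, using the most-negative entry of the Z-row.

p

Negative Z-row entries: p: -4/3.
The most negative is -4/3 in column p, so p enters.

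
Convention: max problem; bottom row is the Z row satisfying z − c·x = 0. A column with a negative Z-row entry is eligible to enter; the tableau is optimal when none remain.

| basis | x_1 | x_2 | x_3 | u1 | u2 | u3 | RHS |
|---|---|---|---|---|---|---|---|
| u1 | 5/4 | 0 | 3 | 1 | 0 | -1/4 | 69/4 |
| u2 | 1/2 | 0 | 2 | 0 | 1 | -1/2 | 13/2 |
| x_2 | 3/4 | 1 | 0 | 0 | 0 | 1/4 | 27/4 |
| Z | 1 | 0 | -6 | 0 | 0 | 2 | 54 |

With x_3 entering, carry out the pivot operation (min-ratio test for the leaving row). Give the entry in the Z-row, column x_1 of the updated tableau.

5/2

Ratio test on column x_3 — row 1: (69/4)/3 = 23/4; row 2: (13/2)/2 = 13/4; row 3: entry 0 ≤ 0. Minimum is 13/4 at row 2 (u2 leaves); pivot element 2.
Divide row 2 by 2; eliminate column x_3 from the other rows.
Z-row update in column x_1: 1 − (-6)·(1/4) = 5/2.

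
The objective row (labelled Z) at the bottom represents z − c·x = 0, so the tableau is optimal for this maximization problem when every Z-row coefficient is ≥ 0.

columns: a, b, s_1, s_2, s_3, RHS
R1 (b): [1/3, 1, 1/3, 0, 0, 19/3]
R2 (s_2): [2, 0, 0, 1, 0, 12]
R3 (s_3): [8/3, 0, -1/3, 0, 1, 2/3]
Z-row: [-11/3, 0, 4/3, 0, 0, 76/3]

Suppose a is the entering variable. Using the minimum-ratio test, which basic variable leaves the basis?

Column a entries and ratios — b: (19/3)/(1/3) = 19; s_2: 12/2 = 6; s_3: (2/3)/(8/3) = 1/4.
Smallest ratio is 1/4 in the row of s_3, so s_3 leaves.

s_3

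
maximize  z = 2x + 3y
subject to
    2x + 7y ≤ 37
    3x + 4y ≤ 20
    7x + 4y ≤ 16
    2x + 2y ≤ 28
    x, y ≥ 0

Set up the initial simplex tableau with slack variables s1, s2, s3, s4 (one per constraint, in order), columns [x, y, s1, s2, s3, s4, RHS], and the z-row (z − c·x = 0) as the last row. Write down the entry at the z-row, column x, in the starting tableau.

-2

The z-row carries the negated objective coefficients: the x entry is -2.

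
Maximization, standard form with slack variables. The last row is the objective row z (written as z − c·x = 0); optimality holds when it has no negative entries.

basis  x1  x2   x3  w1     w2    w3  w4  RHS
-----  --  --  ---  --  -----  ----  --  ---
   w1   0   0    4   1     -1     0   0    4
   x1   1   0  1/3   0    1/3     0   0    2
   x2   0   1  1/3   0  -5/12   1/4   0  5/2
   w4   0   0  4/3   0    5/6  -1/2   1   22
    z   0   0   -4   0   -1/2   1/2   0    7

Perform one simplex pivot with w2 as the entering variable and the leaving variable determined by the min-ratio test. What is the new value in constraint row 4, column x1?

-5/2

Ratio test on column w2 — row 1: entry -1 ≤ 0; row 2: 2/(1/3) = 6; row 3: entry -5/12 ≤ 0; row 4: 22/(5/6) = 132/5. Minimum is 6 at row 2 (x1 leaves); pivot element 1/3.
Divide row 2 by 1/3; eliminate column w2 from the other rows.
Row 4 update in column x1: 0 − (5/6)·3 = -5/2.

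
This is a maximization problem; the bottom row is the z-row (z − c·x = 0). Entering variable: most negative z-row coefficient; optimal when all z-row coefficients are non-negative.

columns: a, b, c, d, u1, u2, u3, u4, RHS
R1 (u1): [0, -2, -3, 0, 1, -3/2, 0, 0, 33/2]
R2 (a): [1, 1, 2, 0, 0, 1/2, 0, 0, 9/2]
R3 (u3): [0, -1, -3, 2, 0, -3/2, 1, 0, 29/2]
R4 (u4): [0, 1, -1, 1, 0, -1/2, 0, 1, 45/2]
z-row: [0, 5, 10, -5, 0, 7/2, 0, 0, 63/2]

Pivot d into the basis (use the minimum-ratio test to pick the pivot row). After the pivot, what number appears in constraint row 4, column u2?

Ratio test on column d — row 1: entry 0 ≤ 0; row 2: entry 0 ≤ 0; row 3: (29/2)/2 = 29/4; row 4: (45/2)/1 = 45/2. Minimum is 29/4 at row 3 (u3 leaves); pivot element 2.
Divide row 3 by 2; eliminate column d from the other rows.
Row 4 update in column u2: -1/2 − 1·(-3/4) = 1/4.

1/4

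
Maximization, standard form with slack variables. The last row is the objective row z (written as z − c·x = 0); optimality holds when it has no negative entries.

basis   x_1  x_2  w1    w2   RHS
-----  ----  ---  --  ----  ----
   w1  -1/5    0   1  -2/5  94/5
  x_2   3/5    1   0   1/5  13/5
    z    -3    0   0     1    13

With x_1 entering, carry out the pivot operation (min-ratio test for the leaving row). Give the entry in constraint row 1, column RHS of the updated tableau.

Ratio test on column x_1 — row 1: entry -1/5 ≤ 0; row 2: (13/5)/(3/5) = 13/3. Minimum is 13/3 at row 2 (x_2 leaves); pivot element 3/5.
Divide row 2 by 3/5; eliminate column x_1 from the other rows.
Row 1 update in column RHS: 94/5 − (-1/5)·(13/3) = 59/3.

59/3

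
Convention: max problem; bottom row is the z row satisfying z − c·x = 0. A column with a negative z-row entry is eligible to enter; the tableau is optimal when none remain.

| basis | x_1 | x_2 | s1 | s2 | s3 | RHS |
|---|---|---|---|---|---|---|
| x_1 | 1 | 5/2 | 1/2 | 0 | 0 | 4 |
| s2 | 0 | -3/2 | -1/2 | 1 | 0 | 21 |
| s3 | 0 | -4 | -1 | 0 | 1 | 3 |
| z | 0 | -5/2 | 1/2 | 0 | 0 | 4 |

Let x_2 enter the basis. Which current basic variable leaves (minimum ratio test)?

x_1

Column x_2 entries and ratios — x_1: 4/(5/2) = 8/5; s2: -3/2 ≤ 0, skip; s3: -4 ≤ 0, skip.
Smallest ratio is 8/5 in the row of x_1, so x_1 leaves.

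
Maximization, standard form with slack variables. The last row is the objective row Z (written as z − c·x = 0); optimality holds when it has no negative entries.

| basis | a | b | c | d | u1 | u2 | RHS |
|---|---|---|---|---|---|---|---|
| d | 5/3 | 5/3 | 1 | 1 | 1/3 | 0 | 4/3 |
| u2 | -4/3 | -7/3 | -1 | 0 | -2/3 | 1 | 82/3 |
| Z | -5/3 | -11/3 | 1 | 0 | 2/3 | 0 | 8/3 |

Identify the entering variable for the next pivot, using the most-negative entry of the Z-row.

b

Negative Z-row entries: a: -5/3, b: -11/3.
The most negative is -11/3 in column b, so b enters.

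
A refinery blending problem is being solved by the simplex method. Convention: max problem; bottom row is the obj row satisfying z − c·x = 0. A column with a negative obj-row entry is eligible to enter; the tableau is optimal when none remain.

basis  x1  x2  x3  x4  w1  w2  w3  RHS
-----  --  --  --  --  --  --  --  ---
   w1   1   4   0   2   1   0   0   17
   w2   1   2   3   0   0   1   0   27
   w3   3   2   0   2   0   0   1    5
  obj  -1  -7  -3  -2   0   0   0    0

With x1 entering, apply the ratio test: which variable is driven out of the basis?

Column x1 entries and ratios — w1: 17/1 = 17; w2: 27/1 = 27; w3: 5/3 = 5/3.
Smallest ratio is 5/3 in the row of w3, so w3 leaves.

w3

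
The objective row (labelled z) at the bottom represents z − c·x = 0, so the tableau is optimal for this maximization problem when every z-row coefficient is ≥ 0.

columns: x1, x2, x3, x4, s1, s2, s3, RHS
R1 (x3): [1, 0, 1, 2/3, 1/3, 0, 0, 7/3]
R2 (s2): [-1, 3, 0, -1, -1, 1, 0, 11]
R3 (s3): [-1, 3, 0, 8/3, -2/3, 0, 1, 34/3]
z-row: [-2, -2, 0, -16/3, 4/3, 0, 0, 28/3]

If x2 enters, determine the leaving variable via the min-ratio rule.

s2

Column x2 entries and ratios — x3: 0 ≤ 0, skip; s2: 11/3 = 11/3; s3: (34/3)/3 = 34/9.
Smallest ratio is 11/3 in the row of s2, so s2 leaves.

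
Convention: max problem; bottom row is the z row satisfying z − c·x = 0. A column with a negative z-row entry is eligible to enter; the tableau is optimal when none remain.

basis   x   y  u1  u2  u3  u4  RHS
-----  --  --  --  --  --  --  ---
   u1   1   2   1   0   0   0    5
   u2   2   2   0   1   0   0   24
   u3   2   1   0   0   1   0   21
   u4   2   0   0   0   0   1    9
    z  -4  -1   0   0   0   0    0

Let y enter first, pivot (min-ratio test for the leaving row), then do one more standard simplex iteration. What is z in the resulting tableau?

Ratio test on column y — row 1: 5/2 = 5/2; row 2: 24/2 = 12; row 3: 21/1 = 21; row 4: entry 0 ≤ 0. Minimum is 5/2 at row 1 (u1 leaves); pivot element 2.
Pivot on row 1; the z-row RHS becomes 0 − (-1)·(5/2) = 5/2.
Next entering variable (most negative z-row entry -7/2): x.
Ratio test on column x — row 1: (5/2)/(1/2) = 5; row 2: 19/1 = 19; row 3: (37/2)/(3/2) = 37/3; row 4: 9/2 = 9/2. Minimum is 9/2 at row 4 (u4 leaves); pivot element 2.
After the second pivot the z-row RHS is 5/2 − (-7/2)·(9/2) = 73/4.

73/4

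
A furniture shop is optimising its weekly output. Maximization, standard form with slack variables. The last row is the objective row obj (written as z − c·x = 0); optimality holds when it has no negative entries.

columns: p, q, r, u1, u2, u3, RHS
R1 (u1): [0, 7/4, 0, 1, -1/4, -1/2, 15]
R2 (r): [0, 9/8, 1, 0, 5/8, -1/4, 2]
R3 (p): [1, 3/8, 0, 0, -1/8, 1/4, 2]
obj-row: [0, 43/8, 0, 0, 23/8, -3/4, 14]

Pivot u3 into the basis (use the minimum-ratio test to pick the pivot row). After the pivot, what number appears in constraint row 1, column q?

Ratio test on column u3 — row 1: entry -1/2 ≤ 0; row 2: entry -1/4 ≤ 0; row 3: 2/(1/4) = 8. Minimum is 8 at row 3 (p leaves); pivot element 1/4.
Divide row 3 by 1/4; eliminate column u3 from the other rows.
Row 1 update in column q: 7/4 − (-1/2)·(3/2) = 5/2.

5/2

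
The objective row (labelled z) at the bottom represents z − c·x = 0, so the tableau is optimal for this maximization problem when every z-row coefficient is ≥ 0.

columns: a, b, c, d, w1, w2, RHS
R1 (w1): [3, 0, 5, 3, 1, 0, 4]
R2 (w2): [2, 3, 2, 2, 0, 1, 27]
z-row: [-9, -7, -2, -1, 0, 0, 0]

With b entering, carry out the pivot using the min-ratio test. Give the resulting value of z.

63

Ratio test on column b — row 1: entry 0 ≤ 0; row 2: 27/3 = 9. Minimum is 9 at row 2 (w2 leaves); pivot element 3.
Pivot on row 2; the z-row RHS becomes 0 − (-7)·9 = 63.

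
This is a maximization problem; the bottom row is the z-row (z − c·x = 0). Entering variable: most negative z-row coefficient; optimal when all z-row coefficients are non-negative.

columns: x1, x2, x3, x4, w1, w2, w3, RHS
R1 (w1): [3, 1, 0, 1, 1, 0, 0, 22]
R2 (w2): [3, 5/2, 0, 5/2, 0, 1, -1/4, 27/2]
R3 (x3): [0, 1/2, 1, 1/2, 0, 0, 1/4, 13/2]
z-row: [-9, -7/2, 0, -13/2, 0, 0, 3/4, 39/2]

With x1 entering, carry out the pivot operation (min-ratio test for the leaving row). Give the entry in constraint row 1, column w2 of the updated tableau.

-1

Ratio test on column x1 — row 1: 22/3 = 22/3; row 2: (27/2)/3 = 9/2; row 3: entry 0 ≤ 0. Minimum is 9/2 at row 2 (w2 leaves); pivot element 3.
Divide row 2 by 3; eliminate column x1 from the other rows.
Row 1 update in column w2: 0 − 3·(1/3) = -1.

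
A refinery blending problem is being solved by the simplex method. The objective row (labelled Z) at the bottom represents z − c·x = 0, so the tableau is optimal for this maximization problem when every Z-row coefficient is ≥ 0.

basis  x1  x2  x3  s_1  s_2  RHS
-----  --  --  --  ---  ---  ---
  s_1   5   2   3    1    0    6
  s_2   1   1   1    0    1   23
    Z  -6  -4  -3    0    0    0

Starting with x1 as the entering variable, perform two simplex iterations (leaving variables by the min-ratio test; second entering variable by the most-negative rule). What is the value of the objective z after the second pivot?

12

Ratio test on column x1 — row 1: 6/5 = 6/5; row 2: 23/1 = 23. Minimum is 6/5 at row 1 (s_1 leaves); pivot element 5.
Pivot on row 1; the Z-row RHS becomes 0 − (-6)·(6/5) = 36/5.
Next entering variable (most negative Z-row entry -8/5): x2.
Ratio test on column x2 — row 1: (6/5)/(2/5) = 3; row 2: (109/5)/(3/5) = 109/3. Minimum is 3 at row 1 (x1 leaves); pivot element 2/5.
After the second pivot the Z-row RHS is 36/5 − (-8/5)·3 = 12.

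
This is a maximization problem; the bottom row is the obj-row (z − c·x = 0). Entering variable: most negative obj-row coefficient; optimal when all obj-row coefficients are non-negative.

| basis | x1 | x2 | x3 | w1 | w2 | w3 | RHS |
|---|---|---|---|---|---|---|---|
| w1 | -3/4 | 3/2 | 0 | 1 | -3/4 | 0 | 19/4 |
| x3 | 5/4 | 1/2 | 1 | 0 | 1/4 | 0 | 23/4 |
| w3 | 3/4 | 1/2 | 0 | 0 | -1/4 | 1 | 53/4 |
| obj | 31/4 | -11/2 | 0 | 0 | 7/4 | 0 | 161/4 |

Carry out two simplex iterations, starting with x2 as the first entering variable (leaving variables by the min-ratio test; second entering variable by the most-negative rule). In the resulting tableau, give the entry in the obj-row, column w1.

Ratio test on column x2 — row 1: (19/4)/(3/2) = 19/6; row 2: (23/4)/(1/2) = 23/2; row 3: (53/4)/(1/2) = 53/2. Minimum is 19/6 at row 1 (w1 leaves); pivot element 3/2.
Divide row 1 by 3/2; eliminate column x2 from the other rows.
Second iteration: most negative obj-row entry is -1 in column w2, so w2 enters.
Ratio test on column w2 — row 1: entry -1/2 ≤ 0; row 2: (25/6)/(1/2) = 25/3; row 3: entry 0 ≤ 0. Minimum is 25/3 at row 2 (x3 leaves); pivot element 1/2.
Divide row 2 by 1/2; eliminate column w2 from the other rows.
After both pivots, the entry at the obj-row, column w1 is 3.

3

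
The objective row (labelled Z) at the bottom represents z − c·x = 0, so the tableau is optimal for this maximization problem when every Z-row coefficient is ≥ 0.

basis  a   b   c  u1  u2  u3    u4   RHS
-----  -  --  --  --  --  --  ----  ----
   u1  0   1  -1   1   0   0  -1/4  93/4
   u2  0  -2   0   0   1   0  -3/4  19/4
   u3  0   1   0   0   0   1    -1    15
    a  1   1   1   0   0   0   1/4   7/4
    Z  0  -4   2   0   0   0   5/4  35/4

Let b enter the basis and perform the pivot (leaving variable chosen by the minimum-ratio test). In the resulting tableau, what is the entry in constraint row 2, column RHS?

33/4

Ratio test on column b — row 1: (93/4)/1 = 93/4; row 2: entry -2 ≤ 0; row 3: 15/1 = 15; row 4: (7/4)/1 = 7/4. Minimum is 7/4 at row 4 (a leaves); pivot element 1.
Divide row 4 by 1; eliminate column b from the other rows.
Row 2 update in column RHS: 19/4 − (-2)·(7/4) = 33/4.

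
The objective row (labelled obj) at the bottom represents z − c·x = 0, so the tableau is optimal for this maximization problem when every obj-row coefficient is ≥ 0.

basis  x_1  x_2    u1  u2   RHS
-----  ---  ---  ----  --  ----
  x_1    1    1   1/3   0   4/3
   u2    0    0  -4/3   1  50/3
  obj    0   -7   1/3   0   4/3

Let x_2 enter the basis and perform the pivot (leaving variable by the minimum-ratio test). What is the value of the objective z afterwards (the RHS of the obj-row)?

Ratio test on column x_2 — row 1: (4/3)/1 = 4/3; row 2: entry 0 ≤ 0. Minimum is 4/3 at row 1 (x_1 leaves); pivot element 1.
Pivot on row 1; the obj-row RHS becomes 4/3 − (-7)·(4/3) = 32/3.

32/3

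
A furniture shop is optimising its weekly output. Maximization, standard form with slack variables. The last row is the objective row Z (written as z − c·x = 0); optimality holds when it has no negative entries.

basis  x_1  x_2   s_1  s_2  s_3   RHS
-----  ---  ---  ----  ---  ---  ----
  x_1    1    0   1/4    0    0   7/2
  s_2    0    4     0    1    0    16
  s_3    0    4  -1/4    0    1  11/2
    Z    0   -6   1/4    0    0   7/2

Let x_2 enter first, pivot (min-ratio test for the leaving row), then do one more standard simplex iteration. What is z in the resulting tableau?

Ratio test on column x_2 — row 1: entry 0 ≤ 0; row 2: 16/4 = 4; row 3: (11/2)/4 = 11/8. Minimum is 11/8 at row 3 (s_3 leaves); pivot element 4.
Pivot on row 3; the Z-row RHS becomes 7/2 − (-6)·(11/8) = 47/4.
Next entering variable (most negative Z-row entry -1/8): s_1.
Ratio test on column s_1 — row 1: (7/2)/(1/4) = 14; row 2: (21/2)/(1/4) = 42; row 3: entry -1/16 ≤ 0. Minimum is 14 at row 1 (x_1 leaves); pivot element 1/4.
After the second pivot the Z-row RHS is 47/4 − (-1/8)·14 = 27/2.

27/2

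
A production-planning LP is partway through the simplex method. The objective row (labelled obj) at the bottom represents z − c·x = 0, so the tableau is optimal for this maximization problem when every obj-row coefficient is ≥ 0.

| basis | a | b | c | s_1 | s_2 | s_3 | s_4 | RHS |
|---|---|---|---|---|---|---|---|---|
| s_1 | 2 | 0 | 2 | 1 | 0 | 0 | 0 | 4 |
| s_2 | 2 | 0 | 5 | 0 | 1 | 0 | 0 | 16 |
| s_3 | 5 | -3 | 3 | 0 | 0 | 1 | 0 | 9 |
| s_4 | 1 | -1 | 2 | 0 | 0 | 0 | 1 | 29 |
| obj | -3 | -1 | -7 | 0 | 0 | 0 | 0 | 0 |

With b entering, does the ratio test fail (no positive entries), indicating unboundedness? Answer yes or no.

yes

Every constraint-row entry in column b is ≤ 0, so increasing b is unbounded.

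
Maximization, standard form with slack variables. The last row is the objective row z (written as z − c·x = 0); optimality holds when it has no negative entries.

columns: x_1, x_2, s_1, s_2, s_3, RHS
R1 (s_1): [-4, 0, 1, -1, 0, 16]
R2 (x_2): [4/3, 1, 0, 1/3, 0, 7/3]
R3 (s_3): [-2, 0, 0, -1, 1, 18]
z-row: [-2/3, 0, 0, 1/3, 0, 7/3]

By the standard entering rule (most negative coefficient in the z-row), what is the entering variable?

x_1

Negative z-row entries: x_1: -2/3.
The most negative is -2/3 in column x_1, so x_1 enters.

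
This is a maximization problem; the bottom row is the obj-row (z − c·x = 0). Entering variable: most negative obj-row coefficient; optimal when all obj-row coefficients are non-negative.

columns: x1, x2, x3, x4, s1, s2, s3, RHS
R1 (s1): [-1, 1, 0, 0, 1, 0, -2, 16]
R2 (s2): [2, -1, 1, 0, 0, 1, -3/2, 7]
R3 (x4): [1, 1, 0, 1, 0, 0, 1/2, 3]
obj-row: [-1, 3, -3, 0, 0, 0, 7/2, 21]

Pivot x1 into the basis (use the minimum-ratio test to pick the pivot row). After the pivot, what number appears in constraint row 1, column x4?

Ratio test on column x1 — row 1: entry -1 ≤ 0; row 2: 7/2 = 7/2; row 3: 3/1 = 3. Minimum is 3 at row 3 (x4 leaves); pivot element 1.
Divide row 3 by 1; eliminate column x1 from the other rows.
Row 1 update in column x4: 0 − (-1)·1 = 1.

1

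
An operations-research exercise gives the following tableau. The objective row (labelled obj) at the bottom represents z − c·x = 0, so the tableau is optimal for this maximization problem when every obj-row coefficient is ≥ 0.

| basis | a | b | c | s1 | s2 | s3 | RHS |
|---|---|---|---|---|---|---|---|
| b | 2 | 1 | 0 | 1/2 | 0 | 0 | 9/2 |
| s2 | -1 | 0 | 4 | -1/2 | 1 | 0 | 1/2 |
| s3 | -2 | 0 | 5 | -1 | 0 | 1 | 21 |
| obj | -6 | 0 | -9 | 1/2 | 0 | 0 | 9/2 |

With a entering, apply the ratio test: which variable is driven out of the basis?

b

Column a entries and ratios — b: (9/2)/2 = 9/4; s2: -1 ≤ 0, skip; s3: -2 ≤ 0, skip.
Smallest ratio is 9/4 in the row of b, so b leaves.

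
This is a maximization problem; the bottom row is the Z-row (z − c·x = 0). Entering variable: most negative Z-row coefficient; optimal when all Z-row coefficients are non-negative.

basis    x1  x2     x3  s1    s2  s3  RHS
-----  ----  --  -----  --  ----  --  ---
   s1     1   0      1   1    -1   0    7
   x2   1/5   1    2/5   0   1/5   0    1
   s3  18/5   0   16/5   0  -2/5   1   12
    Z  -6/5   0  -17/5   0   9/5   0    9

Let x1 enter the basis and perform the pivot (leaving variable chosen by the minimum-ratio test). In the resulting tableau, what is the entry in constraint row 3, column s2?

Ratio test on column x1 — row 1: 7/1 = 7; row 2: 1/(1/5) = 5; row 3: 12/(18/5) = 10/3. Minimum is 10/3 at row 3 (s3 leaves); pivot element 18/5.
Divide row 3 by 18/5; eliminate column x1 from the other rows.
In the new row 3, the s2 entry is the old entry divided by the pivot: (-2/5)/(18/5) = -1/9.

-1/9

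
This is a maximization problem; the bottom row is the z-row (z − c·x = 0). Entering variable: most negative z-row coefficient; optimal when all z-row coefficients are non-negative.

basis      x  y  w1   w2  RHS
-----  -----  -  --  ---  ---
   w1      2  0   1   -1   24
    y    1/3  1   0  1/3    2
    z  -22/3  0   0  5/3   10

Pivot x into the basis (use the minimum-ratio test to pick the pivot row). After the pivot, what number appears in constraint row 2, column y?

3

Ratio test on column x — row 1: 24/2 = 12; row 2: 2/(1/3) = 6. Minimum is 6 at row 2 (y leaves); pivot element 1/3.
Divide row 2 by 1/3; eliminate column x from the other rows.
In the new row 2, the y entry is the old entry divided by the pivot: 1/(1/3) = 3.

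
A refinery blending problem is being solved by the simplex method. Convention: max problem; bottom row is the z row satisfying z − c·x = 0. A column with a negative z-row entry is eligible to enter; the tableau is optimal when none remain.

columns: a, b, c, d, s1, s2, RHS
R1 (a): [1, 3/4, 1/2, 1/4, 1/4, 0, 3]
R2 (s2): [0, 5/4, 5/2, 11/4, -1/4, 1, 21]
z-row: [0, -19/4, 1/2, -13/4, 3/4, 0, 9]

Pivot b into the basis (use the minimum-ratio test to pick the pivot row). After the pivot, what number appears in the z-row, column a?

Ratio test on column b — row 1: 3/(3/4) = 4; row 2: 21/(5/4) = 84/5. Minimum is 4 at row 1 (a leaves); pivot element 3/4.
Divide row 1 by 3/4; eliminate column b from the other rows.
z-row update in column a: 0 − (-19/4)·(4/3) = 19/3.

19/3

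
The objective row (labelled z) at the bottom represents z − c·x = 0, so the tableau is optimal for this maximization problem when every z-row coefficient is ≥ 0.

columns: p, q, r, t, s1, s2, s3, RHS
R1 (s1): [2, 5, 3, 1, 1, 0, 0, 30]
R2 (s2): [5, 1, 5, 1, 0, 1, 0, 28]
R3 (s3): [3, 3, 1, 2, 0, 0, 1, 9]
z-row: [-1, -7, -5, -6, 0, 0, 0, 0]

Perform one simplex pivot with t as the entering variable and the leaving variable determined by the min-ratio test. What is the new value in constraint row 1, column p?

1/2

Ratio test on column t — row 1: 30/1 = 30; row 2: 28/1 = 28; row 3: 9/2 = 9/2. Minimum is 9/2 at row 3 (s3 leaves); pivot element 2.
Divide row 3 by 2; eliminate column t from the other rows.
Row 1 update in column p: 2 − 1·(3/2) = 1/2.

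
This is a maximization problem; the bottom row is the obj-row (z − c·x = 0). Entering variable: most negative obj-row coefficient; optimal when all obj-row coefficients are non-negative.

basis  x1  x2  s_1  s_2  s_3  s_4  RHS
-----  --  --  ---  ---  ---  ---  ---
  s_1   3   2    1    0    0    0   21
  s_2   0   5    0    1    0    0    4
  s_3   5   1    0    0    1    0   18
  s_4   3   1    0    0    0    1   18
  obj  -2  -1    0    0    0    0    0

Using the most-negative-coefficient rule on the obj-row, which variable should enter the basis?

x1

Negative obj-row entries: x1: -2, x2: -1.
The most negative is -2 in column x1, so x1 enters.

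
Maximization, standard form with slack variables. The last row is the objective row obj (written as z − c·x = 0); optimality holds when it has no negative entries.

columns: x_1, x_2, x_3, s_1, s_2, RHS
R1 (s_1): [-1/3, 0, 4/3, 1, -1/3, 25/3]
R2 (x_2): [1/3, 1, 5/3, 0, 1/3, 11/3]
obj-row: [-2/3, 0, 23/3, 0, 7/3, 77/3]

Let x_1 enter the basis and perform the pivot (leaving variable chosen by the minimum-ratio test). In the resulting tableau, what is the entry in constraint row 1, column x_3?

Ratio test on column x_1 — row 1: entry -1/3 ≤ 0; row 2: (11/3)/(1/3) = 11. Minimum is 11 at row 2 (x_2 leaves); pivot element 1/3.
Divide row 2 by 1/3; eliminate column x_1 from the other rows.
Row 1 update in column x_3: 4/3 − (-1/3)·5 = 3.

3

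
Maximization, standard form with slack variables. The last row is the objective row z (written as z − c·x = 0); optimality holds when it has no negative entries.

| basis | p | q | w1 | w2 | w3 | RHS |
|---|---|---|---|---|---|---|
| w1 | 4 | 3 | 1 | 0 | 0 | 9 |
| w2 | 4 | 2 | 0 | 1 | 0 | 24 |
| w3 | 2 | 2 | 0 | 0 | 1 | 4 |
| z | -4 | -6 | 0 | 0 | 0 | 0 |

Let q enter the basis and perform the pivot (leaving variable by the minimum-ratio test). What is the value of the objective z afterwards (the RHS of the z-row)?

12

Ratio test on column q — row 1: 9/3 = 3; row 2: 24/2 = 12; row 3: 4/2 = 2. Minimum is 2 at row 3 (w3 leaves); pivot element 2.
Pivot on row 3; the z-row RHS becomes 0 − (-6)·2 = 12.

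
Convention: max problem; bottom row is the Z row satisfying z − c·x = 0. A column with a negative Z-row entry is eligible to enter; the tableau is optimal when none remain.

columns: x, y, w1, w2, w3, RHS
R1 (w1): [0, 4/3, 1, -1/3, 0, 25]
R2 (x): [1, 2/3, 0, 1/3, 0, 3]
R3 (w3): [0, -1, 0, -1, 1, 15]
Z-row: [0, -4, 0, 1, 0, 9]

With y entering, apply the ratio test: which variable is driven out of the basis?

Column y entries and ratios — w1: 25/(4/3) = 75/4; x: 3/(2/3) = 9/2; w3: -1 ≤ 0, skip.
Smallest ratio is 9/2 in the row of x, so x leaves.

x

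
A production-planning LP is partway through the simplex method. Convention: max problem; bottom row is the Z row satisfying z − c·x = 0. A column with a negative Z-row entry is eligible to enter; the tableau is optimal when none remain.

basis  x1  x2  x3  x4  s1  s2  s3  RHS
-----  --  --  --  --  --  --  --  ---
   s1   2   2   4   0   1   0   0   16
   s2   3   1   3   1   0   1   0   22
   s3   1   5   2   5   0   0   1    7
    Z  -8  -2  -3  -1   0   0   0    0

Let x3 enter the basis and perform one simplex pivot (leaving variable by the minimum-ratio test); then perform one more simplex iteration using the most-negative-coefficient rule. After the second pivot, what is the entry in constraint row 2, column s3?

-3

Ratio test on column x3 — row 1: 16/4 = 4; row 2: 22/3 = 22/3; row 3: 7/2 = 7/2. Minimum is 7/2 at row 3 (s3 leaves); pivot element 2.
Divide row 3 by 2; eliminate column x3 from the other rows.
Second iteration: most negative Z-row entry is -13/2 in column x1, so x1 enters.
Ratio test on column x1 — row 1: entry 0 ≤ 0; row 2: (23/2)/(3/2) = 23/3; row 3: (7/2)/(1/2) = 7. Minimum is 7 at row 3 (x3 leaves); pivot element 1/2.
Divide row 3 by 1/2; eliminate column x1 from the other rows.
After both pivots, the entry at constraint row 2, column s3 is -3.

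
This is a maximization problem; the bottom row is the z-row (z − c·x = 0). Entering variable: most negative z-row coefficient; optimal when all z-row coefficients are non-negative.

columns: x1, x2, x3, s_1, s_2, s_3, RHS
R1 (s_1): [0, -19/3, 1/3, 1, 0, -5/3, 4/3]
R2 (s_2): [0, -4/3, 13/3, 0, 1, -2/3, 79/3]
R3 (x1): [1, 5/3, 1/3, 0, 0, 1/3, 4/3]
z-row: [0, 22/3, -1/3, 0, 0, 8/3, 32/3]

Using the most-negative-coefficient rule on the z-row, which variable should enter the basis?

Negative z-row entries: x3: -1/3.
The most negative is -1/3 in column x3, so x3 enters.

x3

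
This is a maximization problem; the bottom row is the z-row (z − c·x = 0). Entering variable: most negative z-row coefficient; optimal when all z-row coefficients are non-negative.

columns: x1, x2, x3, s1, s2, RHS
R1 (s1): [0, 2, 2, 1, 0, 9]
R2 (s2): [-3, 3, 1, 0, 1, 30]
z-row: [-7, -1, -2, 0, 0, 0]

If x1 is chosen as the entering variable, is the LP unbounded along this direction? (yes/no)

yes

Every constraint-row entry in column x1 is ≤ 0, so increasing x1 is unbounded.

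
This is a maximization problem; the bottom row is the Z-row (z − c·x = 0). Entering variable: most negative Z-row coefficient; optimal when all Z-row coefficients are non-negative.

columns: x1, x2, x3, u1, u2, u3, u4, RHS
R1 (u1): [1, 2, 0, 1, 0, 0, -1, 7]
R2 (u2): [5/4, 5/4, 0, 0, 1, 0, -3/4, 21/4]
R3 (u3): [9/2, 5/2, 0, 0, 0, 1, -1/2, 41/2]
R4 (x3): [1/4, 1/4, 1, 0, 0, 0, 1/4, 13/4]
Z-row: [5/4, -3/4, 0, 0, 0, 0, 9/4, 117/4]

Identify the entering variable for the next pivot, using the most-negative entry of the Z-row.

Negative Z-row entries: x2: -3/4.
The most negative is -3/4 in column x2, so x2 enters.

x2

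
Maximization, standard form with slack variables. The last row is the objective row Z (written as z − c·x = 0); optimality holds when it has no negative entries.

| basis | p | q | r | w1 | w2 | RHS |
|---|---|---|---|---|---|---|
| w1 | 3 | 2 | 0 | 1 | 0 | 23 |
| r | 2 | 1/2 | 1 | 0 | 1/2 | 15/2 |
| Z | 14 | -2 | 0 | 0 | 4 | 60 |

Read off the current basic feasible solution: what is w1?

w1 is basic (row 1); its value is the RHS of that row, 23.

23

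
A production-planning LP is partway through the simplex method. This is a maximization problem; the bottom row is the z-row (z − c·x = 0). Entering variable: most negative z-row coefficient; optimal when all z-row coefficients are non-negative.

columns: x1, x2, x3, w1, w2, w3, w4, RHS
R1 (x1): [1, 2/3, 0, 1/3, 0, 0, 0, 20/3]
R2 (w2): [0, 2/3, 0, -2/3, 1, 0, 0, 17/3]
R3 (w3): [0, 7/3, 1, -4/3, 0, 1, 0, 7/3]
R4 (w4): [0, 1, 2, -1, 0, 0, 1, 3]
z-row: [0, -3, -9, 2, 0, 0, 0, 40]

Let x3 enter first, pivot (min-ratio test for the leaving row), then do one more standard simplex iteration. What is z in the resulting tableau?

Ratio test on column x3 — row 1: entry 0 ≤ 0; row 2: entry 0 ≤ 0; row 3: (7/3)/1 = 7/3; row 4: 3/2 = 3/2. Minimum is 3/2 at row 4 (w4 leaves); pivot element 2.
Pivot on row 4; the z-row RHS becomes 40 − (-9)·(3/2) = 107/2.
Next entering variable (most negative z-row entry -5/2): w1.
Ratio test on column w1 — row 1: (20/3)/(1/3) = 20; row 2: entry -2/3 ≤ 0; row 3: entry -5/6 ≤ 0; row 4: entry -1/2 ≤ 0. Minimum is 20 at row 1 (x1 leaves); pivot element 1/3.
After the second pivot the z-row RHS is 107/2 − (-5/2)·20 = 207/2.

207/2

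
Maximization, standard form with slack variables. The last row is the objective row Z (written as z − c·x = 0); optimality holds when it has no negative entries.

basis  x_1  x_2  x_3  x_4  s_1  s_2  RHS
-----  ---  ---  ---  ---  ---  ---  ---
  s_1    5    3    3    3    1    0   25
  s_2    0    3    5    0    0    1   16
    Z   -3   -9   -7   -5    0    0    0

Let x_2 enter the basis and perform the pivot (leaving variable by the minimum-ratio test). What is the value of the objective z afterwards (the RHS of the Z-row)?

Ratio test on column x_2 — row 1: 25/3 = 25/3; row 2: 16/3 = 16/3. Minimum is 16/3 at row 2 (s_2 leaves); pivot element 3.
Pivot on row 2; the Z-row RHS becomes 0 − (-9)·(16/3) = 48.

48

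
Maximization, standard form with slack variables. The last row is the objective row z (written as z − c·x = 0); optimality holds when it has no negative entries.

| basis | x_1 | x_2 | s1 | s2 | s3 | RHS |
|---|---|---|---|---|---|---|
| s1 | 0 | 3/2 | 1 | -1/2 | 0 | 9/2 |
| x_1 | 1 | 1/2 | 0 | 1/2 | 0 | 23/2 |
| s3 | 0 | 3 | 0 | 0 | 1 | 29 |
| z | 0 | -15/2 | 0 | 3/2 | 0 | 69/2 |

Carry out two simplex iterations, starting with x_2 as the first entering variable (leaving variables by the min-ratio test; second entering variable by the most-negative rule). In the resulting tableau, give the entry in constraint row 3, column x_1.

-3/2

Ratio test on column x_2 — row 1: (9/2)/(3/2) = 3; row 2: (23/2)/(1/2) = 23; row 3: 29/3 = 29/3. Minimum is 3 at row 1 (s1 leaves); pivot element 3/2.
Divide row 1 by 3/2; eliminate column x_2 from the other rows.
Second iteration: most negative z-row entry is -1 in column s2, so s2 enters.
Ratio test on column s2 — row 1: entry -1/3 ≤ 0; row 2: 10/(2/3) = 15; row 3: 20/1 = 20. Minimum is 15 at row 2 (x_1 leaves); pivot element 2/3.
Divide row 2 by 2/3; eliminate column s2 from the other rows.
After both pivots, the entry at constraint row 3, column x_1 is -3/2.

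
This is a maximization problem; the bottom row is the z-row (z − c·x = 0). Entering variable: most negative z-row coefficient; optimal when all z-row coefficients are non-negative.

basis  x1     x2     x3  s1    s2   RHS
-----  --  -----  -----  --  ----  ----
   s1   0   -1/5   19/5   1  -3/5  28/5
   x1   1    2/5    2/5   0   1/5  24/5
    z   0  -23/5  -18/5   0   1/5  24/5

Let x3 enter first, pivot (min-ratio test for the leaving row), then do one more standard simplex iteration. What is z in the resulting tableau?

58

Ratio test on column x3 — row 1: (28/5)/(19/5) = 28/19; row 2: (24/5)/(2/5) = 12. Minimum is 28/19 at row 1 (s1 leaves); pivot element 19/5.
Pivot on row 1; the z-row RHS becomes 24/5 − (-18/5)·(28/19) = 192/19.
Next entering variable (most negative z-row entry -91/19): x2.
Ratio test on column x2 — row 1: entry -1/19 ≤ 0; row 2: (80/19)/(8/19) = 10. Minimum is 10 at row 2 (x1 leaves); pivot element 8/19.
After the second pivot the z-row RHS is 192/19 − (-91/19)·10 = 58.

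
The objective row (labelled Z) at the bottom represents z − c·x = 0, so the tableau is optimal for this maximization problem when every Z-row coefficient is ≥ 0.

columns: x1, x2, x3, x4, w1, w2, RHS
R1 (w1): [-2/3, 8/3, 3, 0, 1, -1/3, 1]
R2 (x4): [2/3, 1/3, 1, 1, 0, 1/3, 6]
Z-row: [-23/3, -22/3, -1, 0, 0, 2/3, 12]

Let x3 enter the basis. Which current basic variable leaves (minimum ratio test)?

w1

Column x3 entries and ratios — w1: 1/3 = 1/3; x4: 6/1 = 6.
Smallest ratio is 1/3 in the row of w1, so w1 leaves.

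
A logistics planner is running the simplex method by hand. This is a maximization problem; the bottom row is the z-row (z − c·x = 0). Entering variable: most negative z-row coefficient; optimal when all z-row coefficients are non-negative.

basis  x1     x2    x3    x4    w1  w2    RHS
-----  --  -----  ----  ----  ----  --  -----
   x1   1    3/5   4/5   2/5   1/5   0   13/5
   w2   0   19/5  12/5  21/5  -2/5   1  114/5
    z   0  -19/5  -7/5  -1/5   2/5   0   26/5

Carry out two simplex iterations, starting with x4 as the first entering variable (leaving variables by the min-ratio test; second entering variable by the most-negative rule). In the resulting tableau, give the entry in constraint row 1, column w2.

-2/5

Ratio test on column x4 — row 1: (13/5)/(2/5) = 13/2; row 2: (114/5)/(21/5) = 38/7. Minimum is 38/7 at row 2 (w2 leaves); pivot element 21/5.
Divide row 2 by 21/5; eliminate column x4 from the other rows.
Second iteration: most negative z-row entry is -76/21 in column x2, so x2 enters.
Ratio test on column x2 — row 1: (3/7)/(5/21) = 9/5; row 2: (38/7)/(19/21) = 6. Minimum is 9/5 at row 1 (x1 leaves); pivot element 5/21.
Divide row 1 by 5/21; eliminate column x2 from the other rows.
After both pivots, the entry at constraint row 1, column w2 is -2/5.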